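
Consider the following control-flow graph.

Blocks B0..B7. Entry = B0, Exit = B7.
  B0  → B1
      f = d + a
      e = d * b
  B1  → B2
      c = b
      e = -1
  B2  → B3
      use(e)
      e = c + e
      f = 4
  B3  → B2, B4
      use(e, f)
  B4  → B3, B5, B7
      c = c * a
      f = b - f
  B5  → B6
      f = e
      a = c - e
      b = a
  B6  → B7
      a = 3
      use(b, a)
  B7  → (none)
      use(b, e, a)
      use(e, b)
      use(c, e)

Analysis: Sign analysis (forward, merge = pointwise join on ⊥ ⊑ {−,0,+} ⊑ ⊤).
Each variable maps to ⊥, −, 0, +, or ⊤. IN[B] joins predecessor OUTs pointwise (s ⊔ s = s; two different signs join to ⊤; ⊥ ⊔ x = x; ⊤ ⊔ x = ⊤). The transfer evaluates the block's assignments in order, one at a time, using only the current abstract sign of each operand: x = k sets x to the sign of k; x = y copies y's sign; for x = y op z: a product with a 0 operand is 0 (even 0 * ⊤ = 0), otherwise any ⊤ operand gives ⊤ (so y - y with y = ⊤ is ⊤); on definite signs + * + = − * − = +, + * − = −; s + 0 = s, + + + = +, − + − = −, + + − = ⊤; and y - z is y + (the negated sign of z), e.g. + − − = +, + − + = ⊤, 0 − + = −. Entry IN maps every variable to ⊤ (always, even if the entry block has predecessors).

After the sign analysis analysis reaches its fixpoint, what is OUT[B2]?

Answer: {a: ⊤, b: ⊤, c: ⊤, d: ⊤, e: ⊤, f: +}

Derivation:
Per-block solution:
  B0:   IN=(all ⊤)   OUT=(all ⊤)
  B1:   IN=(all ⊤)   OUT={e:-; rest ⊤}
  B2:   IN=(all ⊤)   OUT={f:+; rest ⊤}
  B3:   IN=(all ⊤)   OUT=(all ⊤)
  B4:   IN=(all ⊤)   OUT=(all ⊤)
  B5:   IN=(all ⊤)   OUT=(all ⊤)
  B6:   IN=(all ⊤)   OUT={a:+; rest ⊤}
  B7:   IN=(all ⊤)   OUT=(all ⊤)

Merge at B2: IN[B2] = OUT[B1] ⊔ OUT[B3] = {a: ⊤, b: ⊤, c: ⊤, d: ⊤, e: ⊤, f: ⊤}
Applying B2's transfer function to that IN value gives OUT[B2] (row B2 above).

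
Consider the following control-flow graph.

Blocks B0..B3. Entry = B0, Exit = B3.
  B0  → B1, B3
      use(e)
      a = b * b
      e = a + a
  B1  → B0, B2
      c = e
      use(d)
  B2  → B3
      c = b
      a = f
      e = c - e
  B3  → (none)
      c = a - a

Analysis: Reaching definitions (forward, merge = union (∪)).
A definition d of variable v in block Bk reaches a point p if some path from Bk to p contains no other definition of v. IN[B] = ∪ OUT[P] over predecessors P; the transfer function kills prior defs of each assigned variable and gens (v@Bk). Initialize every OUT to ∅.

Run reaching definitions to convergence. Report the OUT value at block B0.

Per-block solution:
  B0:   IN={a@B0, c@B1, e@B0}   OUT={a@B0, c@B1, e@B0}
  B1:   IN={a@B0, c@B1, e@B0}   OUT={a@B0, c@B1, e@B0}
  B2:   IN={a@B0, c@B1, e@B0}   OUT={a@B2, c@B2, e@B2}
  B3:   IN={a@B0, a@B2, c@B1, c@B2, e@B0, e@B2}   OUT={a@B0, a@B2, c@B3, e@B0, e@B2}

Merge at B0 (entry node, so the boundary value {} is joined with the incoming edge(s)): IN[B0] = {} ⊔ OUT[B1] = {a@B0, c@B1, e@B0}
Applying B0's transfer function to that IN value gives OUT[B0] (row B0 above).

Answer: {a@B0, c@B1, e@B0}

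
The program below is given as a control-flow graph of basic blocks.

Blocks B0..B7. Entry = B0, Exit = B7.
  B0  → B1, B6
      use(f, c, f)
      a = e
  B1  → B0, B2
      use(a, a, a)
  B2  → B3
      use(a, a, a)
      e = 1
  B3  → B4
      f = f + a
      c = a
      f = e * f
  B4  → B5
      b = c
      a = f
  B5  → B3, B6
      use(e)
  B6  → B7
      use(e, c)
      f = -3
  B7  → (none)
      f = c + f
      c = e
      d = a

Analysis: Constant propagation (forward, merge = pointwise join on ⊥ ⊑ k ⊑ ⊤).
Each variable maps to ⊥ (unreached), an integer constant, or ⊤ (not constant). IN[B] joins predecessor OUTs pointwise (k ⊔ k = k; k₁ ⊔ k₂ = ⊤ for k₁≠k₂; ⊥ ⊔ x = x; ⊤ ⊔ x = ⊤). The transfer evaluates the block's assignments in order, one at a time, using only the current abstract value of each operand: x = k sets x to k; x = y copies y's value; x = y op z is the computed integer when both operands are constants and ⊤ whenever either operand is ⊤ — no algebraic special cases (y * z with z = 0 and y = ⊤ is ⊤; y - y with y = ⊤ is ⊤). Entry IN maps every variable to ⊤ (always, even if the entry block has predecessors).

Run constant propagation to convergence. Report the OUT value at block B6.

Per-block solution:
  B0: | IN=(all ⊤) | OUT=(all ⊤)
  B1: | IN=(all ⊤) | OUT=(all ⊤)
  B2: | IN=(all ⊤) | OUT={e:1; rest ⊤}
  B3: | IN={e:1; rest ⊤} | OUT={e:1; rest ⊤}
  B4: | IN={e:1; rest ⊤} | OUT={e:1; rest ⊤}
  B5: | IN={e:1; rest ⊤} | OUT={e:1; rest ⊤}
  B6: | IN=(all ⊤) | OUT={f:-3; rest ⊤}
  B7: | IN={f:-3; rest ⊤} | OUT=(all ⊤)

Merge at B6: IN[B6] = OUT[B0] ⊔ OUT[B5] = {a: ⊤, b: ⊤, c: ⊤, d: ⊤, e: ⊤, f: ⊤}
Applying B6's transfer function to that IN value gives OUT[B6] (row B6 above).

Answer: {a: ⊤, b: ⊤, c: ⊤, d: ⊤, e: ⊤, f: -3}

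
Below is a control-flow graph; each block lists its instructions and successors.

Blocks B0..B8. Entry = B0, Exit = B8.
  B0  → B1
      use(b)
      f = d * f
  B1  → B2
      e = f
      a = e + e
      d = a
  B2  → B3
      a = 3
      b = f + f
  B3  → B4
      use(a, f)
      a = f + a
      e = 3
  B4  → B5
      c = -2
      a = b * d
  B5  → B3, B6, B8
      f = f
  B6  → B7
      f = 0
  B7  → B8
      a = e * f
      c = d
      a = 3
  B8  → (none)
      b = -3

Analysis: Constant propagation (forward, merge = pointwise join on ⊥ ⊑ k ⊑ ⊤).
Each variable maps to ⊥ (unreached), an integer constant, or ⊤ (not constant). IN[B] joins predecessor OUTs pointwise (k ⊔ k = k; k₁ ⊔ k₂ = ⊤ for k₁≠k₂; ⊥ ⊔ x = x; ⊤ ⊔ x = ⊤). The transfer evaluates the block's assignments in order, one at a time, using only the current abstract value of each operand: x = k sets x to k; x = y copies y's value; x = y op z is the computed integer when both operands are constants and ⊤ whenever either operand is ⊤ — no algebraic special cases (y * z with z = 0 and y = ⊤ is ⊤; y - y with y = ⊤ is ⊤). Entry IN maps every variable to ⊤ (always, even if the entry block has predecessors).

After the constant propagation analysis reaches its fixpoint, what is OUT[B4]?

Answer: {a: ⊤, b: ⊤, c: -2, d: ⊤, e: 3, f: ⊤}

Working:
Per-block solution:
  B0:  IN=(all ⊤)  OUT=(all ⊤)
  B1:  IN=(all ⊤)  OUT=(all ⊤)
  B2:  IN=(all ⊤)  OUT={a:3; rest ⊤}
  B3:  IN=(all ⊤)  OUT={e:3; rest ⊤}
  B4:  IN={e:3; rest ⊤}  OUT={c:-2, e:3; rest ⊤}
  B5:  IN={c:-2, e:3; rest ⊤}  OUT={c:-2, e:3; rest ⊤}
  B6:  IN={c:-2, e:3; rest ⊤}  OUT={c:-2, e:3, f:0; rest ⊤}
  B7:  IN={c:-2, e:3, f:0; rest ⊤}  OUT={a:3, e:3, f:0; rest ⊤}
  B8:  IN={e:3; rest ⊤}  OUT={b:-3, e:3; rest ⊤}

Merge at B4: IN[B4] = OUT[B3] = {a: ⊤, b: ⊤, c: ⊤, d: ⊤, e: 3, f: ⊤}
Applying B4's transfer function to that IN value gives OUT[B4] (row B4 above).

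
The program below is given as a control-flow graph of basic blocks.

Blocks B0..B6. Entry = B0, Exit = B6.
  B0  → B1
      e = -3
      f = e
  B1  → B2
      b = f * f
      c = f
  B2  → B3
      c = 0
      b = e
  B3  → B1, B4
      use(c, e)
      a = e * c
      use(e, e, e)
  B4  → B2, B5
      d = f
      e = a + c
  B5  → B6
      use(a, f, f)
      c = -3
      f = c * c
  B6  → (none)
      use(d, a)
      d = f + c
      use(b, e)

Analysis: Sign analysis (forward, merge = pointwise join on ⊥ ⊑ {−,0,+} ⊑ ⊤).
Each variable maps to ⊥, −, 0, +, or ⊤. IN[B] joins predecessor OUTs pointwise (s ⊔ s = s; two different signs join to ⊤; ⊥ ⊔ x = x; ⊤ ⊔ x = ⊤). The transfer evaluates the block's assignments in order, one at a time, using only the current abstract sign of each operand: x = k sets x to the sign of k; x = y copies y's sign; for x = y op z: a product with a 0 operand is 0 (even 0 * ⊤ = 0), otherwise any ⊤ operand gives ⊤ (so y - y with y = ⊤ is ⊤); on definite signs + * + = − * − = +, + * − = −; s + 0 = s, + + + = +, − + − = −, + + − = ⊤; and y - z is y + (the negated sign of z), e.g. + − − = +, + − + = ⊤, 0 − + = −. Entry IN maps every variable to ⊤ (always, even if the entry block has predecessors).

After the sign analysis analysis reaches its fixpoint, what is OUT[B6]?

Answer: {a: 0, b: ⊤, c: -, d: ⊤, e: 0, f: +}

Working:
Fixpoint table:
  B0:  IN=(all ⊤)  OUT={e:-, f:-; rest ⊤}
  B1:  IN={f:-; rest ⊤}  OUT={b:+, c:-, f:-; rest ⊤}
  B2:  IN={f:-; rest ⊤}  OUT={c:0, f:-; rest ⊤}
  B3:  IN={c:0, f:-; rest ⊤}  OUT={a:0, c:0, f:-; rest ⊤}
  B4:  IN={a:0, c:0, f:-; rest ⊤}  OUT={a:0, c:0, d:-, e:0, f:-; rest ⊤}
  B5:  IN={a:0, c:0, d:-, e:0, f:-; rest ⊤}  OUT={a:0, c:-, d:-, e:0, f:+; rest ⊤}
  B6:  IN={a:0, c:-, d:-, e:0, f:+; rest ⊤}  OUT={a:0, c:-, e:0, f:+; rest ⊤}

Merge at B6: IN[B6] = OUT[B5] = {a: 0, b: ⊤, c: -, d: -, e: 0, f: +}
Applying B6's transfer function to that IN value gives OUT[B6] (row B6 above).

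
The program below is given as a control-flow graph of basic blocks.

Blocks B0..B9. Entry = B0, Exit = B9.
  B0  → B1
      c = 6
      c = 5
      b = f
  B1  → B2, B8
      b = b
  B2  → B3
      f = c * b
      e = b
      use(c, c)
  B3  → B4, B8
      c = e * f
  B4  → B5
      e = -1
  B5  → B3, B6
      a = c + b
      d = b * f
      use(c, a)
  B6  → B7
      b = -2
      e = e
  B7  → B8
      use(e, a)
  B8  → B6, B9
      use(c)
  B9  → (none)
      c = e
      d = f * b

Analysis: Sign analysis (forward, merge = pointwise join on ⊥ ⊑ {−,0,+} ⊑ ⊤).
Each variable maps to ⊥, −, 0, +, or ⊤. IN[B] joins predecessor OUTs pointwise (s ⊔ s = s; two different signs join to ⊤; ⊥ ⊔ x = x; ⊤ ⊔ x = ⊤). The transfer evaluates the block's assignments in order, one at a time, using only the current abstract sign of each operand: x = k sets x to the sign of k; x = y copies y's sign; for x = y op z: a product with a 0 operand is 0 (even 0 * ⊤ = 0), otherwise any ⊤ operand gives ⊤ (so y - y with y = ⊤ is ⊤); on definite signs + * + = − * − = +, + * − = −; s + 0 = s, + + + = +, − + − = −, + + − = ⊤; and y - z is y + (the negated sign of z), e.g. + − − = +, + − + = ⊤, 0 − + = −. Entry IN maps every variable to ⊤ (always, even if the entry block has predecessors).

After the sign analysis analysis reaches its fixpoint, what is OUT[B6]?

Answer: {a: ⊤, b: -, c: ⊤, d: ⊤, e: ⊤, f: ⊤}

Trace:
Per-block solution:
  B0:   IN=(all ⊤)   OUT={c:+; rest ⊤}
  B1:   IN={c:+; rest ⊤}   OUT={c:+; rest ⊤}
  B2:   IN={c:+; rest ⊤}   OUT={c:+; rest ⊤}
  B3:   IN=(all ⊤)   OUT=(all ⊤)
  B4:   IN=(all ⊤)   OUT={e:-; rest ⊤}
  B5:   IN={e:-; rest ⊤}   OUT={e:-; rest ⊤}
  B6:   IN=(all ⊤)   OUT={b:-; rest ⊤}
  B7:   IN={b:-; rest ⊤}   OUT={b:-; rest ⊤}
  B8:   IN=(all ⊤)   OUT=(all ⊤)
  B9:   IN=(all ⊤)   OUT=(all ⊤)

Merge at B6: IN[B6] = OUT[B5] ⊔ OUT[B8] = {a: ⊤, b: ⊤, c: ⊤, d: ⊤, e: ⊤, f: ⊤}
Applying B6's transfer function to that IN value gives OUT[B6] (row B6 above).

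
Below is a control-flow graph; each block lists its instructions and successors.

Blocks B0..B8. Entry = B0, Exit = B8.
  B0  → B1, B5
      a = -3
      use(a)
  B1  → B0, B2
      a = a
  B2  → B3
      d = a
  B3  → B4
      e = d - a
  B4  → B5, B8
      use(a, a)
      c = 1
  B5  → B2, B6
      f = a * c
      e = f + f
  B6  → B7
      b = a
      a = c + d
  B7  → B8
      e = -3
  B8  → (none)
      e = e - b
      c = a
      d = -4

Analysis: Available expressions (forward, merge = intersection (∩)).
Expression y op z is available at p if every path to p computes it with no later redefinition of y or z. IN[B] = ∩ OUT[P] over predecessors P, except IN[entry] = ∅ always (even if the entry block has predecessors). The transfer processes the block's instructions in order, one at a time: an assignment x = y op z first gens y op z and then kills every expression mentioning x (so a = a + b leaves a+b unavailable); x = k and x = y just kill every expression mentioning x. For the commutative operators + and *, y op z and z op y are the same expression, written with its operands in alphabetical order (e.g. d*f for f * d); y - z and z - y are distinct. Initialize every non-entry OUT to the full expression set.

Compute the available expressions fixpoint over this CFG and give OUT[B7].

Converged values:
  B0:  IN={}  OUT={}
  B1:  IN={}  OUT={}
  B2:  IN={}  OUT={}
  B3:  IN={}  OUT={d-a}
  B4:  IN={d-a}  OUT={d-a}
  B5:  IN={}  OUT={a*c, f+f}
  B6:  IN={a*c, f+f}  OUT={c+d, f+f}
  B7:  IN={c+d, f+f}  OUT={c+d, f+f}
  B8:  IN={}  OUT={}

Merge at B7: IN[B7] = OUT[B6] = {c+d, f+f}
Applying B7's transfer function to that IN value gives OUT[B7] (row B7 above).

Answer: {c+d, f+f}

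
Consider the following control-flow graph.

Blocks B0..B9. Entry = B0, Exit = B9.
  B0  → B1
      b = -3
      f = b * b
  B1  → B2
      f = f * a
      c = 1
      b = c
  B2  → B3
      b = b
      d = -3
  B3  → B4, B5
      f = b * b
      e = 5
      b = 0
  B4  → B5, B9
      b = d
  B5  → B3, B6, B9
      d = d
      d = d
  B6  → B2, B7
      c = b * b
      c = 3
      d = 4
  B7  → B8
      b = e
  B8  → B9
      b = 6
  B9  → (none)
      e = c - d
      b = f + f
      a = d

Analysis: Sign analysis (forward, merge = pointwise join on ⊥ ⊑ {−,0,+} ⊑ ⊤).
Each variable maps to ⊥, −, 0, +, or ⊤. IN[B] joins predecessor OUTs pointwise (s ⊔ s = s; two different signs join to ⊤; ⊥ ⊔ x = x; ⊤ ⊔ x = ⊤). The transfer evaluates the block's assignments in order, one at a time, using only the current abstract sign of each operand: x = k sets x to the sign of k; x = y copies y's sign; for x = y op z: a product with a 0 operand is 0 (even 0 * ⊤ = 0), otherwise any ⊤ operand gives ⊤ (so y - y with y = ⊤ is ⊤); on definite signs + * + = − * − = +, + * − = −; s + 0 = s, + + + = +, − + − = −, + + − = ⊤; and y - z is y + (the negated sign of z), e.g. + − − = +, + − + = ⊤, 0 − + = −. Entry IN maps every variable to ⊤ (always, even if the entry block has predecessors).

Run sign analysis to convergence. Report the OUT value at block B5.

Per-block solution:
  B0: | IN=(all ⊤) | OUT={b:-, f:+; rest ⊤}
  B1: | IN={b:-, f:+; rest ⊤} | OUT={b:+, c:+; rest ⊤}
  B2: | IN={c:+; rest ⊤} | OUT={c:+, d:-; rest ⊤}
  B3: | IN={c:+, d:-; rest ⊤} | OUT={b:0, c:+, d:-, e:+; rest ⊤}
  B4: | IN={b:0, c:+, d:-, e:+; rest ⊤} | OUT={b:-, c:+, d:-, e:+; rest ⊤}
  B5: | IN={c:+, d:-, e:+; rest ⊤} | OUT={c:+, d:-, e:+; rest ⊤}
  B6: | IN={c:+, d:-, e:+; rest ⊤} | OUT={c:+, d:+, e:+; rest ⊤}
  B7: | IN={c:+, d:+, e:+; rest ⊤} | OUT={b:+, c:+, d:+, e:+; rest ⊤}
  B8: | IN={b:+, c:+, d:+, e:+; rest ⊤} | OUT={b:+, c:+, d:+, e:+; rest ⊤}
  B9: | IN={c:+, e:+; rest ⊤} | OUT={c:+; rest ⊤}

Merge at B5: IN[B5] = OUT[B3] ⊔ OUT[B4] = {a: ⊤, b: ⊤, c: +, d: -, e: +, f: ⊤}
Applying B5's transfer function to that IN value gives OUT[B5] (row B5 above).

Answer: {a: ⊤, b: ⊤, c: +, d: -, e: +, f: ⊤}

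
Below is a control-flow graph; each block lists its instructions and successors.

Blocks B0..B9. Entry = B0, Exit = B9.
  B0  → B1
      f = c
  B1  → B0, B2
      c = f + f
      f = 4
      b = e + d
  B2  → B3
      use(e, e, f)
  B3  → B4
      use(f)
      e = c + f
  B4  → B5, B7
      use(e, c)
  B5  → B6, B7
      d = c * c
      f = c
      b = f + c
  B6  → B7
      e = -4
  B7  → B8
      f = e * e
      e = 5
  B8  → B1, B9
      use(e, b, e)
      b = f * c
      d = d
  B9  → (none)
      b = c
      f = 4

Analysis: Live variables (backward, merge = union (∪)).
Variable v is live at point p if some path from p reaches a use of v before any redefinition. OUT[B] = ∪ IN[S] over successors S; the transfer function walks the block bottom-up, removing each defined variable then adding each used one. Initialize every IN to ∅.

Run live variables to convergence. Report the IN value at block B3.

Answer: {b, c, d, f}

Working:
Per-block solution:
  B0:  IN={c, d, e}  OUT={d, e, f}
  B1:  IN={d, e, f}  OUT={b, c, d, e, f}
  B2:  IN={b, c, d, e, f}  OUT={b, c, d, f}
  B3:  IN={b, c, d, f}  OUT={b, c, d, e}
  B4:  IN={b, c, d, e}  OUT={b, c, d, e}
  B5:  IN={c, e}  OUT={b, c, d, e}
  B6:  IN={b, c, d}  OUT={b, c, d, e}
  B7:  IN={b, c, d, e}  OUT={b, c, d, e, f}
  B8:  IN={b, c, d, e, f}  OUT={c, d, e, f}
  B9:  IN={c}  OUT={}

Merge at B3: OUT[B3] = IN[B4] = {b, c, d, e}
Applying B3's transfer function to that OUT value gives IN[B3] (row B3 above).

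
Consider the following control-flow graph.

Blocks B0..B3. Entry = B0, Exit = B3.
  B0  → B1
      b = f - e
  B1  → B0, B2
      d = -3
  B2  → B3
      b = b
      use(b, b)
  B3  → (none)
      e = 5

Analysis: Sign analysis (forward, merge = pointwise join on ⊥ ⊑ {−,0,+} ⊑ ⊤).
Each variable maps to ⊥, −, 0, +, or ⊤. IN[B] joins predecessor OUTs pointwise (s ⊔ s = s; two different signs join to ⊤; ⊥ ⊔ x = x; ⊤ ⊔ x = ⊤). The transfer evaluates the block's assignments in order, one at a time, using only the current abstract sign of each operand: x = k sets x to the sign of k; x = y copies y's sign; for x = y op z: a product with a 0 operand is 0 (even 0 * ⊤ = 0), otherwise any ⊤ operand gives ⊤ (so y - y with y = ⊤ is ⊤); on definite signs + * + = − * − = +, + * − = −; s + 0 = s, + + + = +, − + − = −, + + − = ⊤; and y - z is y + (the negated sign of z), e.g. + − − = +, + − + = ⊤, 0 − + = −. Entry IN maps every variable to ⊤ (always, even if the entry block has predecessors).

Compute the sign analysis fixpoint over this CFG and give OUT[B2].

Answer: {a: ⊤, b: ⊤, c: ⊤, d: -, e: ⊤, f: ⊤}

Working:
Per-block solution:
  B0:  IN=(all ⊤)  OUT=(all ⊤)
  B1:  IN=(all ⊤)  OUT={d:-; rest ⊤}
  B2:  IN={d:-; rest ⊤}  OUT={d:-; rest ⊤}
  B3:  IN={d:-; rest ⊤}  OUT={d:-, e:+; rest ⊤}

Merge at B2: IN[B2] = OUT[B1] = {a: ⊤, b: ⊤, c: ⊤, d: -, e: ⊤, f: ⊤}
Applying B2's transfer function to that IN value gives OUT[B2] (row B2 above).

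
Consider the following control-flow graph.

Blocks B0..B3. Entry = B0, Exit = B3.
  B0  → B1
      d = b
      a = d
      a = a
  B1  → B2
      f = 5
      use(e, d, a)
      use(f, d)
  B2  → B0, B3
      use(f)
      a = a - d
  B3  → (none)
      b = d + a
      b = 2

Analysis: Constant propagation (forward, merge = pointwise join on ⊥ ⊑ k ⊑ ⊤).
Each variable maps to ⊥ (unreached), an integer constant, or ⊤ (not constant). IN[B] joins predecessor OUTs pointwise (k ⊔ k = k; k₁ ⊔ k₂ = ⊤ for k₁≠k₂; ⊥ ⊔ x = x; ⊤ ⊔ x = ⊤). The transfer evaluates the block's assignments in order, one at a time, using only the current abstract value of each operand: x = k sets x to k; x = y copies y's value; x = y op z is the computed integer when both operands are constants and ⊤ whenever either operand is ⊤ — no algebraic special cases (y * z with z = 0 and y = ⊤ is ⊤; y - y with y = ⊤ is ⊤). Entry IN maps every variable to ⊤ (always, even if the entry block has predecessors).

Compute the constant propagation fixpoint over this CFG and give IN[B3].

Fixpoint table:
  B0: | IN=(all ⊤) | OUT=(all ⊤)
  B1: | IN=(all ⊤) | OUT={f:5; rest ⊤}
  B2: | IN={f:5; rest ⊤} | OUT={f:5; rest ⊤}
  B3: | IN={f:5; rest ⊤} | OUT={b:2, f:5; rest ⊤}

Merge at B3: IN[B3] = OUT[B2] = {a: ⊤, b: ⊤, c: ⊤, d: ⊤, e: ⊤, f: 5}

Answer: {a: ⊤, b: ⊤, c: ⊤, d: ⊤, e: ⊤, f: 5}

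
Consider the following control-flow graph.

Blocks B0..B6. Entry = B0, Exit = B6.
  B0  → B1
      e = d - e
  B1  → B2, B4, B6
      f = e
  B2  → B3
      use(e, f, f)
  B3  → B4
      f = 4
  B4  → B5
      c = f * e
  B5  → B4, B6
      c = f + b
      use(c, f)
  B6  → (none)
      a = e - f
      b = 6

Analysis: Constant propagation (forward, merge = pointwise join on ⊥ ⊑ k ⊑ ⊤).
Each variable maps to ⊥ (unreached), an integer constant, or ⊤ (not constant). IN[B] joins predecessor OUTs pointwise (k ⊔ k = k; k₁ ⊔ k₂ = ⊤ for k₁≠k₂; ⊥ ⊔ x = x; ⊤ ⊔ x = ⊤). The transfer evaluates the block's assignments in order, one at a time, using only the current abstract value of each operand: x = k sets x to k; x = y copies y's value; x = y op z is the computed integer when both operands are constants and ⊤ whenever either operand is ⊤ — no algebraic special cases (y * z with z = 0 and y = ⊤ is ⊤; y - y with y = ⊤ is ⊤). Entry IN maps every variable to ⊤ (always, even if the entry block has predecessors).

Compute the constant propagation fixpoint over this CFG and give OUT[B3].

Per-block solution:
  B0:  IN=(all ⊤)  OUT=(all ⊤)
  B1:  IN=(all ⊤)  OUT=(all ⊤)
  B2:  IN=(all ⊤)  OUT=(all ⊤)
  B3:  IN=(all ⊤)  OUT={f:4; rest ⊤}
  B4:  IN=(all ⊤)  OUT=(all ⊤)
  B5:  IN=(all ⊤)  OUT=(all ⊤)
  B6:  IN=(all ⊤)  OUT={b:6; rest ⊤}

Merge at B3: IN[B3] = OUT[B2] = {a: ⊤, b: ⊤, c: ⊤, d: ⊤, e: ⊤, f: ⊤}
Applying B3's transfer function to that IN value gives OUT[B3] (row B3 above).

Answer: {a: ⊤, b: ⊤, c: ⊤, d: ⊤, e: ⊤, f: 4}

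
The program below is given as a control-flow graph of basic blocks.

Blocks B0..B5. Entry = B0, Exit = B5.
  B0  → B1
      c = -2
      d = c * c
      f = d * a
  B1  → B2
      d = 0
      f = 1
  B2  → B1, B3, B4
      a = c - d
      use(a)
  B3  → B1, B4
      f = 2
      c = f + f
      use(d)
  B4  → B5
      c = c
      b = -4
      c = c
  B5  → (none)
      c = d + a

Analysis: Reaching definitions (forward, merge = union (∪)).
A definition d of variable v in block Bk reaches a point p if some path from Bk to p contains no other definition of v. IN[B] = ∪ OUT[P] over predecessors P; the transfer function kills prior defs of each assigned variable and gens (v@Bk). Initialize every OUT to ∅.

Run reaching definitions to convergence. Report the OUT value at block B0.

Answer: {c@B0, d@B0, f@B0}

Working:
Converged values:
  B0: | IN={} | OUT={c@B0, d@B0, f@B0}
  B1: | IN={a@B2, c@B0, c@B3, d@B0, d@B1, f@B0, f@B1, f@B3} | OUT={a@B2, c@B0, c@B3, d@B1, f@B1}
  B2: | IN={a@B2, c@B0, c@B3, d@B1, f@B1} | OUT={a@B2, c@B0, c@B3, d@B1, f@B1}
  B3: | IN={a@B2, c@B0, c@B3, d@B1, f@B1} | OUT={a@B2, c@B3, d@B1, f@B3}
  B4: | IN={a@B2, c@B0, c@B3, d@B1, f@B1, f@B3} | OUT={a@B2, b@B4, c@B4, d@B1, f@B1, f@B3}
  B5: | IN={a@B2, b@B4, c@B4, d@B1, f@B1, f@B3} | OUT={a@B2, b@B4, c@B5, d@B1, f@B1, f@B3}

B0 is the boundary node: IN[B0] = {}
Applying B0's transfer function to that IN value gives OUT[B0] (row B0 above).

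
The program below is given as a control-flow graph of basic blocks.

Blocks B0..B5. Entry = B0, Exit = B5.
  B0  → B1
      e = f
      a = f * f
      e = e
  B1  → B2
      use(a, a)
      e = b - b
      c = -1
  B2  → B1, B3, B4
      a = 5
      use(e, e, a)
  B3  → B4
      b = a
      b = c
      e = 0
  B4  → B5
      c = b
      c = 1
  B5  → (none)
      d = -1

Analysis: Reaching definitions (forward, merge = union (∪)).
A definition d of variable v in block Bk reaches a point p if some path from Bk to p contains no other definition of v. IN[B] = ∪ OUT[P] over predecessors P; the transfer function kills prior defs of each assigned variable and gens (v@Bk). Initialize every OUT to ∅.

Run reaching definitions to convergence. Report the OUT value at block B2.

Fixpoint table:
  B0: | IN={} | OUT={a@B0, e@B0}
  B1: | IN={a@B0, a@B2, c@B1, e@B0, e@B1} | OUT={a@B0, a@B2, c@B1, e@B1}
  B2: | IN={a@B0, a@B2, c@B1, e@B1} | OUT={a@B2, c@B1, e@B1}
  B3: | IN={a@B2, c@B1, e@B1} | OUT={a@B2, b@B3, c@B1, e@B3}
  B4: | IN={a@B2, b@B3, c@B1, e@B1, e@B3} | OUT={a@B2, b@B3, c@B4, e@B1, e@B3}
  B5: | IN={a@B2, b@B3, c@B4, e@B1, e@B3} | OUT={a@B2, b@B3, c@B4, d@B5, e@B1, e@B3}

Merge at B2: IN[B2] = OUT[B1] = {a@B0, a@B2, c@B1, e@B1}
Applying B2's transfer function to that IN value gives OUT[B2] (row B2 above).

Answer: {a@B2, c@B1, e@B1}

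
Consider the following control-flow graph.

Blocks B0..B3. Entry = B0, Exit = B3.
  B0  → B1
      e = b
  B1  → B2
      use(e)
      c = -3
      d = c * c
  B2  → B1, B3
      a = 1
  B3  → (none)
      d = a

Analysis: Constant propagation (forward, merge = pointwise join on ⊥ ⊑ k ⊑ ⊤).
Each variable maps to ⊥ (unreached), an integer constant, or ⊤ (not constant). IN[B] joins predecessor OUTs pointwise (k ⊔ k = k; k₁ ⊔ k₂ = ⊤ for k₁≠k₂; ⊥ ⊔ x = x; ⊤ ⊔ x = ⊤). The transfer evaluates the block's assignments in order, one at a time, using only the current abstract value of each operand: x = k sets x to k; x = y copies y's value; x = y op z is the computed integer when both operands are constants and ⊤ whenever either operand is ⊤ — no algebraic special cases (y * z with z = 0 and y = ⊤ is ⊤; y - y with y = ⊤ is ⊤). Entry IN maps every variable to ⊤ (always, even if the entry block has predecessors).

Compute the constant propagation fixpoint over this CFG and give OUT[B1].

Answer: {a: ⊤, b: ⊤, c: -3, d: 9, e: ⊤, f: ⊤}

Derivation:
Converged values:
  B0: | IN=(all ⊤) | OUT=(all ⊤)
  B1: | IN=(all ⊤) | OUT={c:-3, d:9; rest ⊤}
  B2: | IN={c:-3, d:9; rest ⊤} | OUT={a:1, c:-3, d:9; rest ⊤}
  B3: | IN={a:1, c:-3, d:9; rest ⊤} | OUT={a:1, c:-3, d:1; rest ⊤}

Merge at B1: IN[B1] = OUT[B0] ⊔ OUT[B2] = {a: ⊤, b: ⊤, c: ⊤, d: ⊤, e: ⊤, f: ⊤}
Applying B1's transfer function to that IN value gives OUT[B1] (row B1 above).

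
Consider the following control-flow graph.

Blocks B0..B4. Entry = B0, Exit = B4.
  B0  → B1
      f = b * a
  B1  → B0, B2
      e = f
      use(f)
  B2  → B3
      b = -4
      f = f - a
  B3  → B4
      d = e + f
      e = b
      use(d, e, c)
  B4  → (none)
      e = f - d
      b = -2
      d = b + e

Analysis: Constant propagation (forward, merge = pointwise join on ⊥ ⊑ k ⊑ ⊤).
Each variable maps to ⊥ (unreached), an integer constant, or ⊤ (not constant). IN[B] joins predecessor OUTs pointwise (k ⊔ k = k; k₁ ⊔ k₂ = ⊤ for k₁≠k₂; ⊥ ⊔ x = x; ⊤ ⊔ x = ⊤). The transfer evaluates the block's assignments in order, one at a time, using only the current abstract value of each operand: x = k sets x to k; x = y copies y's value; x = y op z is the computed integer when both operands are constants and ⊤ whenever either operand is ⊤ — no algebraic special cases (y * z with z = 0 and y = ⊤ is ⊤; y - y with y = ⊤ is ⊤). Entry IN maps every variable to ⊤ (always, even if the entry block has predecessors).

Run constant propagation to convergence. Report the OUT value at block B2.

Fixpoint table:
  B0: | IN=(all ⊤) | OUT=(all ⊤)
  B1: | IN=(all ⊤) | OUT=(all ⊤)
  B2: | IN=(all ⊤) | OUT={b:-4; rest ⊤}
  B3: | IN={b:-4; rest ⊤} | OUT={b:-4, e:-4; rest ⊤}
  B4: | IN={b:-4, e:-4; rest ⊤} | OUT={b:-2; rest ⊤}

Merge at B2: IN[B2] = OUT[B1] = {a: ⊤, b: ⊤, c: ⊤, d: ⊤, e: ⊤, f: ⊤}
Applying B2's transfer function to that IN value gives OUT[B2] (row B2 above).

Answer: {a: ⊤, b: -4, c: ⊤, d: ⊤, e: ⊤, f: ⊤}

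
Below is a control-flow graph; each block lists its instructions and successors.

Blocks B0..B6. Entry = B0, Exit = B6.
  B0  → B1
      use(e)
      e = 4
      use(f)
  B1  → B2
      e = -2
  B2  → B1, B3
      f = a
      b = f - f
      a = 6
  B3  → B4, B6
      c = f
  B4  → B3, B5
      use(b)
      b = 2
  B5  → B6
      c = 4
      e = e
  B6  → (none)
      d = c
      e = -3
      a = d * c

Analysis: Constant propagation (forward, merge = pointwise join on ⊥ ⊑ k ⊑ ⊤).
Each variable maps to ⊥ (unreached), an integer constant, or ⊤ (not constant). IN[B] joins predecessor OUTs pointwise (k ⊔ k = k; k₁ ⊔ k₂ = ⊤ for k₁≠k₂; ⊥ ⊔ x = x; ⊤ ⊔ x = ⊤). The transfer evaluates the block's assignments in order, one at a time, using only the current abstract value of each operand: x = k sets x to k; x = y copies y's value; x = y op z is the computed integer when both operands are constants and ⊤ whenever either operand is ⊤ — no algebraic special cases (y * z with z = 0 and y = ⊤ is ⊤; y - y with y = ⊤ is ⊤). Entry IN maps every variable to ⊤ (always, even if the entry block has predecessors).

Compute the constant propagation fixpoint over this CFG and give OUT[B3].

Converged values:
  B0:   IN=(all ⊤)   OUT={e:4; rest ⊤}
  B1:   IN=(all ⊤)   OUT={e:-2; rest ⊤}
  B2:   IN={e:-2; rest ⊤}   OUT={a:6, e:-2; rest ⊤}
  B3:   IN={a:6, e:-2; rest ⊤}   OUT={a:6, e:-2; rest ⊤}
  B4:   IN={a:6, e:-2; rest ⊤}   OUT={a:6, b:2, e:-2; rest ⊤}
  B5:   IN={a:6, b:2, e:-2; rest ⊤}   OUT={a:6, b:2, c:4, e:-2; rest ⊤}
  B6:   IN={a:6, e:-2; rest ⊤}   OUT={e:-3; rest ⊤}

Merge at B3: IN[B3] = OUT[B2] ⊔ OUT[B4] = {a: 6, b: ⊤, c: ⊤, d: ⊤, e: -2, f: ⊤}
Applying B3's transfer function to that IN value gives OUT[B3] (row B3 above).

Answer: {a: 6, b: ⊤, c: ⊤, d: ⊤, e: -2, f: ⊤}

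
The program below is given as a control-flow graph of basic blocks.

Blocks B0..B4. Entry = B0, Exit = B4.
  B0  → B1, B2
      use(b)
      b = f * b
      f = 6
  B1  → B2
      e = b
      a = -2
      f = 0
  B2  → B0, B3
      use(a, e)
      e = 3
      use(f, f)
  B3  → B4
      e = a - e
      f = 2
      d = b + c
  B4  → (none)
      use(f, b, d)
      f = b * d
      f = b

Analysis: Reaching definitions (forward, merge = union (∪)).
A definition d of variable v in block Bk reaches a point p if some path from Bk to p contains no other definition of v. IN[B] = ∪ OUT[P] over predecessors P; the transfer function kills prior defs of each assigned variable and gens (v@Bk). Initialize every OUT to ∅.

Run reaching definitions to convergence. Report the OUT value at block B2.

Fixpoint table:
  B0:   IN={a@B1, b@B0, e@B2, f@B0, f@B1}   OUT={a@B1, b@B0, e@B2, f@B0}
  B1:   IN={a@B1, b@B0, e@B2, f@B0}   OUT={a@B1, b@B0, e@B1, f@B1}
  B2:   IN={a@B1, b@B0, e@B1, e@B2, f@B0, f@B1}   OUT={a@B1, b@B0, e@B2, f@B0, f@B1}
  B3:   IN={a@B1, b@B0, e@B2, f@B0, f@B1}   OUT={a@B1, b@B0, d@B3, e@B3, f@B3}
  B4:   IN={a@B1, b@B0, d@B3, e@B3, f@B3}   OUT={a@B1, b@B0, d@B3, e@B3, f@B4}

Merge at B2: IN[B2] = OUT[B0] ⊔ OUT[B1] = {a@B1, b@B0, e@B1, e@B2, f@B0, f@B1}
Applying B2's transfer function to that IN value gives OUT[B2] (row B2 above).

Answer: {a@B1, b@B0, e@B2, f@B0, f@B1}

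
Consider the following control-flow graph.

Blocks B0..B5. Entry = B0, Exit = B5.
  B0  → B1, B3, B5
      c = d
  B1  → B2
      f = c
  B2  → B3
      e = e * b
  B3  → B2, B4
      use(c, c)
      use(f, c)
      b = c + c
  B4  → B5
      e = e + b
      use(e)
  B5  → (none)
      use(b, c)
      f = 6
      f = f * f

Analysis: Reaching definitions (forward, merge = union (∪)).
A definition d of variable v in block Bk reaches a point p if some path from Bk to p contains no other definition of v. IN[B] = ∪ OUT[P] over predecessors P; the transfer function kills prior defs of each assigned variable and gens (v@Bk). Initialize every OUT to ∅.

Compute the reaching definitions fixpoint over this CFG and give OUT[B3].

Converged values:
  B0:   IN={}   OUT={c@B0}
  B1:   IN={c@B0}   OUT={c@B0, f@B1}
  B2:   IN={b@B3, c@B0, e@B2, f@B1}   OUT={b@B3, c@B0, e@B2, f@B1}
  B3:   IN={b@B3, c@B0, e@B2, f@B1}   OUT={b@B3, c@B0, e@B2, f@B1}
  B4:   IN={b@B3, c@B0, e@B2, f@B1}   OUT={b@B3, c@B0, e@B4, f@B1}
  B5:   IN={b@B3, c@B0, e@B4, f@B1}   OUT={b@B3, c@B0, e@B4, f@B5}

Merge at B3: IN[B3] = OUT[B0] ⊔ OUT[B2] = {b@B3, c@B0, e@B2, f@B1}
Applying B3's transfer function to that IN value gives OUT[B3] (row B3 above).

Answer: {b@B3, c@B0, e@B2, f@B1}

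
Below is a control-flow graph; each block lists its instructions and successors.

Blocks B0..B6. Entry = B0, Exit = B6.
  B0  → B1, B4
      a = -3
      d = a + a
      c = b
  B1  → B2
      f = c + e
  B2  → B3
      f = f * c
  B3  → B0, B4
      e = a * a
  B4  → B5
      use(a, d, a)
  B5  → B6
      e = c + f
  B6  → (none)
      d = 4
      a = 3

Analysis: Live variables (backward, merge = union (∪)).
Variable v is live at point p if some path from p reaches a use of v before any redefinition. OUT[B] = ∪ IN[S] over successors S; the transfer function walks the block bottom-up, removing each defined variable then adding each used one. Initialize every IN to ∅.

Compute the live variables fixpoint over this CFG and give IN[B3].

Fixpoint table:
  B0: | IN={b, e, f} | OUT={a, b, c, d, e, f}
  B1: | IN={a, b, c, d, e} | OUT={a, b, c, d, f}
  B2: | IN={a, b, c, d, f} | OUT={a, b, c, d, f}
  B3: | IN={a, b, c, d, f} | OUT={a, b, c, d, e, f}
  B4: | IN={a, c, d, f} | OUT={c, f}
  B5: | IN={c, f} | OUT={}
  B6: | IN={} | OUT={}

Merge at B3: OUT[B3] = IN[B0] ⊔ IN[B4] = {a, b, c, d, e, f}
Applying B3's transfer function to that OUT value gives IN[B3] (row B3 above).

Answer: {a, b, c, d, f}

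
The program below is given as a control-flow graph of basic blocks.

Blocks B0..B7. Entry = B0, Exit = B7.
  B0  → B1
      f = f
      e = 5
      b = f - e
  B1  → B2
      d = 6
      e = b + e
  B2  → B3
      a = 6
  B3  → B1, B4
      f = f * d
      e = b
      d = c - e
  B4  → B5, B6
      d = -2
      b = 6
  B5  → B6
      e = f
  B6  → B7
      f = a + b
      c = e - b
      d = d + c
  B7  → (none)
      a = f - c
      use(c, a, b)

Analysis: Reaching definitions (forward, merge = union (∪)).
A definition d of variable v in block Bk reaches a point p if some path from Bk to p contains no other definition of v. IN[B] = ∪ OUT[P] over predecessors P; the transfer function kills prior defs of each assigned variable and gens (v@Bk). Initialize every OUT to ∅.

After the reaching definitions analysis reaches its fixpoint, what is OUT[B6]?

Answer: {a@B2, b@B4, c@B6, d@B6, e@B3, e@B5, f@B6}

Trace:
Converged values:
  B0: | IN={} | OUT={b@B0, e@B0, f@B0}
  B1: | IN={a@B2, b@B0, d@B3, e@B0, e@B3, f@B0, f@B3} | OUT={a@B2, b@B0, d@B1, e@B1, f@B0, f@B3}
  B2: | IN={a@B2, b@B0, d@B1, e@B1, f@B0, f@B3} | OUT={a@B2, b@B0, d@B1, e@B1, f@B0, f@B3}
  B3: | IN={a@B2, b@B0, d@B1, e@B1, f@B0, f@B3} | OUT={a@B2, b@B0, d@B3, e@B3, f@B3}
  B4: | IN={a@B2, b@B0, d@B3, e@B3, f@B3} | OUT={a@B2, b@B4, d@B4, e@B3, f@B3}
  B5: | IN={a@B2, b@B4, d@B4, e@B3, f@B3} | OUT={a@B2, b@B4, d@B4, e@B5, f@B3}
  B6: | IN={a@B2, b@B4, d@B4, e@B3, e@B5, f@B3} | OUT={a@B2, b@B4, c@B6, d@B6, e@B3, e@B5, f@B6}
  B7: | IN={a@B2, b@B4, c@B6, d@B6, e@B3, e@B5, f@B6} | OUT={a@B7, b@B4, c@B6, d@B6, e@B3, e@B5, f@B6}

Merge at B6: IN[B6] = OUT[B4] ⊔ OUT[B5] = {a@B2, b@B4, d@B4, e@B3, e@B5, f@B3}
Applying B6's transfer function to that IN value gives OUT[B6] (row B6 above).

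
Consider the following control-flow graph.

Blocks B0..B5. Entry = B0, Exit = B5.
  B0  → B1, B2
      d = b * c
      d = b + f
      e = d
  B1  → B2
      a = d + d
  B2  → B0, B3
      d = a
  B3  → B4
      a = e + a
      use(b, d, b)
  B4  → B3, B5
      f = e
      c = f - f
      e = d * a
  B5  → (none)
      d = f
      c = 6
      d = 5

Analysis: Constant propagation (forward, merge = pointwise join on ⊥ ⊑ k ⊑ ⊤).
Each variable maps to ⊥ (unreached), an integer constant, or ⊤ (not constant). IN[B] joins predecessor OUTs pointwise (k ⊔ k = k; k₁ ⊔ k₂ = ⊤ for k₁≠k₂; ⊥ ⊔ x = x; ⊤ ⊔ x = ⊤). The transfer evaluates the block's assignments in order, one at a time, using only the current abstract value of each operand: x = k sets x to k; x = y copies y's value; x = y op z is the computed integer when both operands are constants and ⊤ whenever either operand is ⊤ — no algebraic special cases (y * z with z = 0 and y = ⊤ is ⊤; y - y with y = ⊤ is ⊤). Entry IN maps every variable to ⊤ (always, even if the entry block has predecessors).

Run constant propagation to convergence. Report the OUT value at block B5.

Answer: {a: ⊤, b: ⊤, c: 6, d: 5, e: ⊤, f: ⊤}

Derivation:
Per-block solution:
  B0:  IN=(all ⊤)  OUT=(all ⊤)
  B1:  IN=(all ⊤)  OUT=(all ⊤)
  B2:  IN=(all ⊤)  OUT=(all ⊤)
  B3:  IN=(all ⊤)  OUT=(all ⊤)
  B4:  IN=(all ⊤)  OUT=(all ⊤)
  B5:  IN=(all ⊤)  OUT={c:6, d:5; rest ⊤}

Merge at B5: IN[B5] = OUT[B4] = {a: ⊤, b: ⊤, c: ⊤, d: ⊤, e: ⊤, f: ⊤}
Applying B5's transfer function to that IN value gives OUT[B5] (row B5 above).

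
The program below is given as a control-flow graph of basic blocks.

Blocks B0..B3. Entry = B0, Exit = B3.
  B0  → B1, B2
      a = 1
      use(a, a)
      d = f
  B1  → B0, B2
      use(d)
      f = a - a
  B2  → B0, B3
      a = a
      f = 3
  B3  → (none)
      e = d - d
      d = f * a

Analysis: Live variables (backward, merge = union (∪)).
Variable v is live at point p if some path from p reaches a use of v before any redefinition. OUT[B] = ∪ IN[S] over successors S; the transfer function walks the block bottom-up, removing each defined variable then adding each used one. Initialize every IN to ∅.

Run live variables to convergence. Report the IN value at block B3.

Answer: {a, d, f}

Trace:
Converged values:
  B0: | IN={f} | OUT={a, d}
  B1: | IN={a, d} | OUT={a, d, f}
  B2: | IN={a, d} | OUT={a, d, f}
  B3: | IN={a, d, f} | OUT={}

B3 is the boundary node: OUT[B3] = {}
Applying B3's transfer function to that OUT value gives IN[B3] (row B3 above).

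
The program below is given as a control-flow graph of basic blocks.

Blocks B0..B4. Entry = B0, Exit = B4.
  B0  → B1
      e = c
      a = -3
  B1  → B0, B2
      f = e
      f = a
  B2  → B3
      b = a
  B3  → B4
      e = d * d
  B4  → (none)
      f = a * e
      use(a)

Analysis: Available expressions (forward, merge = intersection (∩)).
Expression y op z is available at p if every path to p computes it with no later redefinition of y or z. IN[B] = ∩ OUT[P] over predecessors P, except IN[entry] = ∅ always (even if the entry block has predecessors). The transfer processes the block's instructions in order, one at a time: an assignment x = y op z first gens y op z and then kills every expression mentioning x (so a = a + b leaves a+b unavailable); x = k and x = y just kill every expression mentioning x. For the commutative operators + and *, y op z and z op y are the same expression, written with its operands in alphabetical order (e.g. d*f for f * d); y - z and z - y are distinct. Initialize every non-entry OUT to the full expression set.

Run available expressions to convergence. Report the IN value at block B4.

Converged values:
  B0: | IN={} | OUT={}
  B1: | IN={} | OUT={}
  B2: | IN={} | OUT={}
  B3: | IN={} | OUT={d*d}
  B4: | IN={d*d} | OUT={a*e, d*d}

Merge at B4: IN[B4] = OUT[B3] = {d*d}

Answer: {d*d}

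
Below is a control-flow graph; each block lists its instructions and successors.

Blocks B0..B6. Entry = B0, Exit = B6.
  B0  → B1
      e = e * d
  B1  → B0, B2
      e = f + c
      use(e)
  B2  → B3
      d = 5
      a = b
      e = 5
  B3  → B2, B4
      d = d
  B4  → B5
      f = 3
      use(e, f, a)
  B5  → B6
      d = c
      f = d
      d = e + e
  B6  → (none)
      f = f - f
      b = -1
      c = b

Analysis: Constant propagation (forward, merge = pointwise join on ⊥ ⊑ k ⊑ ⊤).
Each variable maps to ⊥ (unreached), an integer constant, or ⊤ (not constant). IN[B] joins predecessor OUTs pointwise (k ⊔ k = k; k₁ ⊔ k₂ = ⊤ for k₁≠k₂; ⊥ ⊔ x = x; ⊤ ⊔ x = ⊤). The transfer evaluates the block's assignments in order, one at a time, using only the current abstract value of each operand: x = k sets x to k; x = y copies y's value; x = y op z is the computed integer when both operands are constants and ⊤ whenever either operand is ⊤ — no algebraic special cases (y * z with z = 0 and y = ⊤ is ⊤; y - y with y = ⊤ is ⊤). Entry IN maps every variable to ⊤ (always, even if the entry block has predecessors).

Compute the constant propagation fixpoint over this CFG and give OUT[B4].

Fixpoint table:
  B0:  IN=(all ⊤)  OUT=(all ⊤)
  B1:  IN=(all ⊤)  OUT=(all ⊤)
  B2:  IN=(all ⊤)  OUT={d:5, e:5; rest ⊤}
  B3:  IN={d:5, e:5; rest ⊤}  OUT={d:5, e:5; rest ⊤}
  B4:  IN={d:5, e:5; rest ⊤}  OUT={d:5, e:5, f:3; rest ⊤}
  B5:  IN={d:5, e:5, f:3; rest ⊤}  OUT={d:10, e:5; rest ⊤}
  B6:  IN={d:10, e:5; rest ⊤}  OUT={b:-1, c:-1, d:10, e:5; rest ⊤}

Merge at B4: IN[B4] = OUT[B3] = {a: ⊤, b: ⊤, c: ⊤, d: 5, e: 5, f: ⊤}
Applying B4's transfer function to that IN value gives OUT[B4] (row B4 above).

Answer: {a: ⊤, b: ⊤, c: ⊤, d: 5, e: 5, f: 3}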